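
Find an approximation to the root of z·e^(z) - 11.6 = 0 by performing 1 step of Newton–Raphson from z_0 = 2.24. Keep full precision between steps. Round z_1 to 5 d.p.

Newton update: z ← z − f(z)/f'(z).
f'(z) = (z + 1)·e^(z)
z_0 = 2.240000: f = 9.441062, f' = 30.434393 → z_1 = 2.240000 - (9.441062)/(30.434393) = 1.929790

1.92979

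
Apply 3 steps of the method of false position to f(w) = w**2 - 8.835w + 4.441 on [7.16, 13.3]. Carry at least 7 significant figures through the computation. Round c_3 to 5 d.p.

8.22046

f(7.160000) = -7.552000, f(13.300000) = 63.825500
step 1: c = 7.809634, f(c) = -3.566730 < 0 → new bracket [7.809634, 13.300000]
step 2: c = 8.100212, f(c) = -1.510941 < 0 → new bracket [8.100212, 13.300000]
step 3: c = 8.220460, f(c) = -0.610804 < 0 → new bracket [8.220460, 13.300000]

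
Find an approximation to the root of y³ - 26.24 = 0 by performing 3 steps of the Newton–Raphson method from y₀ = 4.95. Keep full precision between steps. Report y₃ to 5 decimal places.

Newton update: y ← y − f(y)/f'(y).
f'(y) = 3y²
y_0 = 4.950000: f = 95.047375, f' = 73.507500 → y_1 = 4.950000 - (95.047375)/(73.507500) = 3.656970
y_1 = 3.656970: f = 22.666246, f' = 40.120297 → y_2 = 3.656970 - (22.666246)/(40.120297) = 3.092013
y_2 = 3.092013: f = 3.321336, f' = 28.681639 → y_3 = 3.092013 - (3.321336)/(28.681639) = 2.976213

2.97621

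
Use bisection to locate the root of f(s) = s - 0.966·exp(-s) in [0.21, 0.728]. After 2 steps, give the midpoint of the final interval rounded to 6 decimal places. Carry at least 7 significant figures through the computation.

f(0.210000) = -0.573024, f(0.728000) = 0.261544 (opposite signs)
step 1: m = 0.469000, f(m) = -0.135356 < 0 → root in [0.469000, 0.728000]
step 2: m = 0.598500, f(m) = 0.067552 > 0 → root in [0.469000, 0.598500]
Midpoint of [0.469000, 0.598500] = 0.533750

0.533750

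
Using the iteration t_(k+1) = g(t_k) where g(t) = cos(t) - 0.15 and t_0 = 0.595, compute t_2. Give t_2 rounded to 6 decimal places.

t_1 = g(0.595000) = 0.678148
t_2 = g(0.678148) = 0.628736

0.628736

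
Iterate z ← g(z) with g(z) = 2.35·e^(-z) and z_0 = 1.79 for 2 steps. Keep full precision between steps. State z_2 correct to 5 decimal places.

z_1 = g(1.790000) = 0.392356
z_2 = g(0.392356) = 1.587339

1.58734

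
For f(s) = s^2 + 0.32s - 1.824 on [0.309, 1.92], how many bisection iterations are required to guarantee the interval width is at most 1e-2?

Initial width b − a = 1.92 − 0.309 = 1.611000.
After n steps the width is (b−a)/2^n; need (b−a)/2^n ≤ 1e-2.
So n ≥ log₂(1.611000/1e-2) = log₂(161.1000) ≈ 7.3318.
Hence n = 8.

8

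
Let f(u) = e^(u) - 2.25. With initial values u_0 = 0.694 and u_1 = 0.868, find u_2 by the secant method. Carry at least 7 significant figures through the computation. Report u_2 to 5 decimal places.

f(u_0) = -0.248294, f(u_1) = 0.132142
u_2 = 0.868000 - (0.132142)·(0.868000 - 0.694000)/(0.132142 - (-0.248294)) = 0.807562; f(u_2) = -0.007565

0.80756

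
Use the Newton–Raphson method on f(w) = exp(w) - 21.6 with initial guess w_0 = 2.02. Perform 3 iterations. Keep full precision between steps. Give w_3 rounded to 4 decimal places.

3.1029

f'(w) = exp(w)
w_0 = 2.020000: f = -14.061675, f' = 7.538325 → w_1 = 2.020000 - (-14.061675)/(7.538325) = 3.885358
w_1 = 3.885358: f = 27.084371, f' = 48.684371 → w_2 = 3.885358 - (27.084371)/(48.684371) = 3.329032
w_2 = 3.329032: f = 6.311318, f' = 27.911318 → w_3 = 3.329032 - (6.311318)/(27.911318) = 3.102912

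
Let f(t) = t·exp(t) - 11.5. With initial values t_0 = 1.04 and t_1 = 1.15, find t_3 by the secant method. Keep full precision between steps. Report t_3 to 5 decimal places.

1.57904

f(t_0) = -8.557614, f(t_1) = -7.868078
t_2 = 1.150000 - (-7.868078)·(1.150000 - 1.040000)/(-7.868078 - (-8.557614)) = 2.405175; f(t_2) = 15.150230
t_3 = 2.405175 - (15.150230)·(2.405175 - 1.150000)/(15.150230 - (-7.868078)) = 1.579042; f(t_3) = -3.841164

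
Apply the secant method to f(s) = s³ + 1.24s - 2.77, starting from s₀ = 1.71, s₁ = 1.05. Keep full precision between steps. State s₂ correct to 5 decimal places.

1.09395

Secant update: s_(k+1) = s_k − f(s_k)·(s_k − s_(k-1))/(f(s_k) − f(s_(k-1))).
f(s_0) = 4.350611, f(s_1) = -0.310375
s_2 = 1.050000 - (-0.310375)·(1.050000 - 1.710000)/(-0.310375 - (4.350611)) = 1.093949; f(s_2) = -0.104346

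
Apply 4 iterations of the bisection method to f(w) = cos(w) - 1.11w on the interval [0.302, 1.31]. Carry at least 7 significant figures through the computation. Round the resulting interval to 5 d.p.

[0.68000, 0.74300]

f(0.302000) = 0.619524, f(1.310000) = -1.196250 (opposite signs)
step 1: m = 0.806000, f(m) = -0.202270 < 0 → root in [0.302000, 0.806000]
step 2: m = 0.554000, f(m) = 0.235487 > 0 → root in [0.554000, 0.806000]
step 3: m = 0.680000, f(m) = 0.022773 > 0 → root in [0.680000, 0.806000]
step 4: m = 0.743000, f(m) = -0.088288 < 0 → root in [0.680000, 0.743000]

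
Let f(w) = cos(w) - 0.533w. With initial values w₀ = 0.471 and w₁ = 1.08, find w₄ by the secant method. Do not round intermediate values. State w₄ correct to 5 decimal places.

1.00531

f(w_0) = 0.640072, f(w_1) = -0.104312
w_2 = 1.080000 - (-0.104312)·(1.080000 - 0.471000)/(-0.104312 - (0.640072)) = 0.994660; f(w_2) = 0.014634
w_3 = 0.994660 - (0.014634)·(0.994660 - 1.080000)/(0.014634 - (-0.104312)) = 1.005160; f(w_3) = 0.000203
w_4 = 1.005160 - (0.000203)·(1.005160 - 0.994660)/(0.000203 - (0.014634)) = 1.005308; f(w_4) = -0.000000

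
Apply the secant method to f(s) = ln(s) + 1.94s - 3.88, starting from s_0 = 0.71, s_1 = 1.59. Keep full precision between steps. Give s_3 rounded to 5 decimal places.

f(s_0) = -2.845090, f(s_1) = -0.331666
s_2 = 1.590000 - (-0.331666)·(1.590000 - 0.710000)/(-0.331666 - (-2.845090)) = 1.706123; f(s_2) = -0.035898
s_3 = 1.706123 - (-0.035898)·(1.706123 - 1.590000)/(-0.035898 - (-0.331666)) = 1.720217; f(s_3) = -0.000329

1.72022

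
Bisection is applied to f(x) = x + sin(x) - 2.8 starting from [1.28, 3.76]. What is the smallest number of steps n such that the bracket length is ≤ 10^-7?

25

Initial width b − a = 3.76 − 1.28 = 2.480000.
After n steps the width is (b−a)/2^n; need (b−a)/2^n ≤ 10^-7.
So n ≥ log₂(2.480000/10^-7) = log₂(24800000.0000) ≈ 24.5638.
Hence n = 25.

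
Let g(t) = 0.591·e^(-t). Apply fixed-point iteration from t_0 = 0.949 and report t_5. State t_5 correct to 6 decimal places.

0.392806

t_1 = g(0.949000) = 0.228793
t_2 = g(0.228793) = 0.470137
t_3 = g(0.470137) = 0.369326
t_4 = g(0.369326) = 0.408499
t_5 = g(0.408499) = 0.392806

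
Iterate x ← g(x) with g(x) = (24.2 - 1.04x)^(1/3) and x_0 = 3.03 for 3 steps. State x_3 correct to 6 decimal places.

2.772687

x_1 = g(3.030000) = 2.761060
x_2 = g(2.761060) = 2.773236
x_3 = g(2.773236) = 2.772687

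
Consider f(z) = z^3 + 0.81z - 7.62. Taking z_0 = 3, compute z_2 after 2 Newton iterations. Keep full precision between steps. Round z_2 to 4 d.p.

1.8906

f'(z) = 3z^2 + 0.81
z_0 = 3.000000: f = 21.810000, f' = 27.810000 → z_1 = 3.000000 - (21.810000)/(27.810000) = 2.215750
z_1 = 2.215750: f = 5.053084, f' = 15.538641 → z_2 = 2.215750 - (5.053084)/(15.538641) = 1.890555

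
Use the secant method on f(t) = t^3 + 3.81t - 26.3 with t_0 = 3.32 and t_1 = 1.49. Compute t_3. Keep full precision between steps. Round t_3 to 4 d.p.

f(t_0) = 22.943568, f(t_1) = -17.315151
t_2 = 1.490000 - (-17.315151)·(1.490000 - 3.320000)/(-17.315151 - (22.943568)) = 2.277077; f(t_2) = -5.817504
t_3 = 2.277077 - (-5.817504)·(2.277077 - 1.490000)/(-5.817504 - (-17.315151)) = 2.675318; f(t_3) = 3.041076

2.6753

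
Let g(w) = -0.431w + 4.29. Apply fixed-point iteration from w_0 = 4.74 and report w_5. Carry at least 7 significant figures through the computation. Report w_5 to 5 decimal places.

2.97199

w_1 = g(4.740000) = 2.247060
w_2 = g(2.247060) = 3.321517
w_3 = g(3.321517) = 2.858426
w_4 = g(2.858426) = 3.058018
w_5 = g(3.058018) = 2.971994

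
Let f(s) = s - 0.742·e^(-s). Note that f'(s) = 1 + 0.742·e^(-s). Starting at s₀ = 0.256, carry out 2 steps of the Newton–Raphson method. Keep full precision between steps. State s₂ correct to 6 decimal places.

0.465725

s_0 = 0.256000: f = -0.318413, f' = 1.574413 → s_1 = 0.256000 - (-0.318413)/(1.574413) = 0.458243
s_1 = 0.458243: f = -0.010994, f' = 1.469236 → s_2 = 0.458243 - (-0.010994)/(1.469236) = 0.465725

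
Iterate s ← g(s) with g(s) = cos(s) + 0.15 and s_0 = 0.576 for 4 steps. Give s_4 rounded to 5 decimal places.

0.75982

s_1 = g(0.576000) = 0.988648
s_2 = g(0.988648) = 0.699820
s_3 = g(0.699820) = 0.914958
s_4 = g(0.914958) = 0.759824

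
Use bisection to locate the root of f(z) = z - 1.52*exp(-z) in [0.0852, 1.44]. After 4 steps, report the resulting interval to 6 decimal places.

f(0.085200) = -1.310659, f(1.440000) = 1.079870 (opposite signs)
step 1: m = 0.762600, f(m) = 0.053593 > 0 → root in [0.085200, 0.762600]
step 2: m = 0.423900, f(m) = -0.570924 < 0 → root in [0.423900, 0.762600]
step 3: m = 0.593250, f(m) = -0.246594 < 0 → root in [0.593250, 0.762600]
step 4: m = 0.677925, f(m) = -0.093732 < 0 → root in [0.677925, 0.762600]

[0.677925, 0.762600]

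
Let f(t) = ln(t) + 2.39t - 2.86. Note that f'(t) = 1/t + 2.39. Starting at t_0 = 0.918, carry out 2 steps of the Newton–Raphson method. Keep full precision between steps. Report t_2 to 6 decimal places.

1.141332

t_0 = 0.918000: f = -0.751538, f' = 3.479325 → t_1 = 0.918000 - (-0.751538)/(3.479325) = 1.134001
t_1 = 1.134001: f = -0.023985, f' = 3.271833 → t_2 = 1.134001 - (-0.023985)/(3.271833) = 1.141332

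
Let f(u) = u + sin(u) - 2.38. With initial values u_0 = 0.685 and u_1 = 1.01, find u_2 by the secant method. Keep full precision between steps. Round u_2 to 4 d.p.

f(u_0) = -1.062327, f(u_1) = -0.523168
u_2 = 1.010000 - (-0.523168)·(1.010000 - 0.685000)/(-0.523168 - (-1.062327)) = 1.325361; f(u_2) = -0.084607

1.3254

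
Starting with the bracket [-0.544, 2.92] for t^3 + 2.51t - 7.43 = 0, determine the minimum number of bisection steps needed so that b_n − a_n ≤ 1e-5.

19

Initial width b − a = 2.92 − -0.544 = 3.464000.
After n steps the width is (b−a)/2^n; need (b−a)/2^n ≤ 1e-5.
So n ≥ log₂(3.464000/1e-5) = log₂(346400.0000) ≈ 18.4021.
Hence n = 19.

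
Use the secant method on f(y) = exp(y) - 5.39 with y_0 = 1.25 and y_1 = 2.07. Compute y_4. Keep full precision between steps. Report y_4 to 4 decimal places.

1.6852

f(y_0) = -1.899657, f(y_1) = 2.534823
y_2 = 2.070000 - (2.534823)·(2.070000 - 1.250000)/(2.534823 - (-1.899657)) = 1.601274; f(y_2) = -0.430652
y_3 = 1.601274 - (-0.430652)·(1.601274 - 2.070000)/(-0.430652 - (2.534823)) = 1.669344; f(y_3) = -0.081318
y_4 = 1.669344 - (-0.081318)·(1.669344 - 1.601274)/(-0.081318 - (-0.430652)) = 1.685189; f(y_4) = 0.003469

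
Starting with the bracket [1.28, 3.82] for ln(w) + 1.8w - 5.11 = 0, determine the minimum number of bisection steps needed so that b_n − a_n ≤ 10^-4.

15

Initial width b − a = 3.82 − 1.28 = 2.540000.
After n steps the width is (b−a)/2^n; need (b−a)/2^n ≤ 10^-4.
So n ≥ log₂(2.540000/10^-4) = log₂(25400.0000) ≈ 14.6325.
Hence n = 15.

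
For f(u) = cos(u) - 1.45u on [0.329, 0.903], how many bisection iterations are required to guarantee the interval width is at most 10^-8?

Initial width b − a = 0.903 − 0.329 = 0.574000.
After n steps the width is (b−a)/2^n; need (b−a)/2^n ≤ 10^-8.
So n ≥ log₂(0.574000/10^-8) = log₂(57400000.0000) ≈ 25.7745.
Hence n = 26.

26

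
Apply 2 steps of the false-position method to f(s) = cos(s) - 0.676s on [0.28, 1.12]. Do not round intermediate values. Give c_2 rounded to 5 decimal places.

f(0.280000) = 0.771775, f(1.120000) = -0.321438
step 1: c = 0.873015, f(c) = 0.052361 > 0 → new bracket [0.873015, 1.120000]
step 2: c = 0.907612, f(c) = 0.002083 > 0 → new bracket [0.907612, 1.120000]

0.90761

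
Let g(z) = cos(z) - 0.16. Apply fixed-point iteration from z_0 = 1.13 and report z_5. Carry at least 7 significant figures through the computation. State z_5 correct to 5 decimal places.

z_1 = g(1.130000) = 0.266660
z_2 = g(0.266660) = 0.804656
z_3 = g(0.804656) = 0.533359
z_4 = g(0.533359) = 0.701104
z_5 = g(0.701104) = 0.604130

0.60413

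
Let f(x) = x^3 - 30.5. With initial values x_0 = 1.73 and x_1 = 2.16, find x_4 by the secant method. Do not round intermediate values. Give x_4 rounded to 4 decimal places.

3.0645

f(x_0) = -25.322283, f(x_1) = -20.422304
x_2 = 2.160000 - (-20.422304)·(2.160000 - 1.730000)/(-20.422304 - (-25.322283)) = 3.952169; f(x_2) = 31.231459
x_3 = 3.952169 - (31.231459)·(3.952169 - 2.160000)/(31.231459 - (-20.422304)) = 2.868568; f(x_3) = -6.895457
x_4 = 2.868568 - (-6.895457)·(2.868568 - 3.952169)/(-6.895457 - (31.231459)) = 3.064543; f(x_4) = -1.719569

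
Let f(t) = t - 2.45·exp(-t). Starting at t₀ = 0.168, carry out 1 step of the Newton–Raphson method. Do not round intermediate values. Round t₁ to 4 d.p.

f'(t) = 1 + 2.45·exp(-t)
t_0 = 0.168000: f = -1.903117, f' = 3.071117 → t_1 = 0.168000 - (-1.903117)/(3.071117) = 0.787682

0.7877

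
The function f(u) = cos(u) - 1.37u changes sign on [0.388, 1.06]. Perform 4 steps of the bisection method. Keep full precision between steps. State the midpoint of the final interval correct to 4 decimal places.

f(0.388000) = 0.394108, f(1.060000) = -0.963328 (opposite signs)
step 1: m = 0.724000, f(m) = -0.242718 < 0 → root in [0.388000, 0.724000]
step 2: m = 0.556000, f(m) = 0.087653 > 0 → root in [0.556000, 0.724000]
step 3: m = 0.640000, f(m) = -0.074704 < 0 → root in [0.556000, 0.640000]
step 4: m = 0.598000, f(m) = 0.007203 > 0 → root in [0.598000, 0.640000]
Midpoint of [0.598000, 0.640000] = 0.619000

0.6190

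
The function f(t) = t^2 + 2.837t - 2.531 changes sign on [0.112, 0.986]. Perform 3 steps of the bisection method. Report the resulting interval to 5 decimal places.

f(0.112000) = -2.200712, f(0.986000) = 1.238478 (opposite signs)
step 1: m = 0.549000, f(m) = -0.672086 < 0 → root in [0.549000, 0.986000]
step 2: m = 0.767500, f(m) = 0.235454 > 0 → root in [0.549000, 0.767500]
step 3: m = 0.658250, f(m) = -0.230252 < 0 → root in [0.658250, 0.767500]

[0.65825, 0.76750]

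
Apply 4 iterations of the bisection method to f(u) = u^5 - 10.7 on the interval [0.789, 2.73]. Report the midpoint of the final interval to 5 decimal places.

1.57753

f(0.789000) = -10.394237, f(2.730000) = 140.939811 (opposite signs)
step 1: m = 1.759500, f(m) = 6.163447 > 0 → root in [0.789000, 1.759500]
step 2: m = 1.274250, f(m) = -7.340511 < 0 → root in [1.274250, 1.759500]
step 3: m = 1.516875, f(m) = -2.669382 < 0 → root in [1.516875, 1.759500]
step 4: m = 1.638188, f(m) = 1.098262 > 0 → root in [1.516875, 1.638188]
Midpoint of [1.516875, 1.638188] = 1.577531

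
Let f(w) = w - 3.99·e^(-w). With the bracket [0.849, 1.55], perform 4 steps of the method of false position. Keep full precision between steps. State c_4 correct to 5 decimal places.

f(0.849000) = -0.858092, f(1.550000) = 0.703131
step 1: c = 1.234289, f(c) = 0.073034 > 0 → new bracket [0.849000, 1.234289]
step 2: c = 1.204069, f(c) = 0.007184 > 0 → new bracket [0.849000, 1.204069]
step 3: c = 1.201121, f(c) = 0.000702 > 0 → new bracket [0.849000, 1.201121]
step 4: c = 1.200833, f(c) = 0.000069 > 0 → new bracket [0.849000, 1.200833]

1.20083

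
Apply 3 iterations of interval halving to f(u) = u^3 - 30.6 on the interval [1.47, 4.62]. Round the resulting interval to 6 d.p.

[3.045000, 3.438750]

f(1.470000) = -27.423477, f(4.620000) = 68.011128 (opposite signs)
step 1: m = 3.045000, f(m) = -2.366684 < 0 → root in [3.045000, 4.620000]
step 2: m = 3.832500, f(m) = 25.691976 > 0 → root in [3.045000, 3.832500]
step 3: m = 3.438750, f(m) = 10.063224 > 0 → root in [3.045000, 3.438750]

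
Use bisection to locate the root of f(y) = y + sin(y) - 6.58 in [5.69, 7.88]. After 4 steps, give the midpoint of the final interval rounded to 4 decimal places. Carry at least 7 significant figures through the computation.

f(5.690000) = -1.449005, f(7.880000) = 2.299662 (opposite signs)
step 1: m = 6.785000, f(m) = 0.686017 > 0 → root in [5.690000, 6.785000]
step 2: m = 6.237500, f(m) = -0.388169 < 0 → root in [6.237500, 6.785000]
step 3: m = 6.511250, f(m) = 0.157343 > 0 → root in [6.237500, 6.511250]
step 4: m = 6.374375, f(m) = -0.114562 < 0 → root in [6.374375, 6.511250]
Midpoint of [6.374375, 6.511250] = 6.442813

6.4428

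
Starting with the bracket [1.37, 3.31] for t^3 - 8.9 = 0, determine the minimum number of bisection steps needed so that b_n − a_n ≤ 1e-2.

8

Initial width b − a = 3.31 − 1.37 = 1.940000.
After n steps the width is (b−a)/2^n; need (b−a)/2^n ≤ 1e-2.
So n ≥ log₂(1.940000/1e-2) = log₂(194.0000) ≈ 7.5999.
Hence n = 8.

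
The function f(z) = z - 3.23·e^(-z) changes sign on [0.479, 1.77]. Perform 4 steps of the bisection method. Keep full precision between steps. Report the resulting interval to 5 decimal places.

f(0.479000) = -1.521670, f(1.770000) = 1.219824 (opposite signs)
step 1: m = 1.124500, f(m) = 0.075348 > 0 → root in [0.479000, 1.124500]
step 2: m = 0.801750, f(m) = -0.647045 < 0 → root in [0.801750, 1.124500]
step 3: m = 0.963125, f(m) = -0.269760 < 0 → root in [0.963125, 1.124500]
step 4: m = 1.043813, f(m) = -0.093502 < 0 → root in [1.043813, 1.124500]

[1.04381, 1.12450]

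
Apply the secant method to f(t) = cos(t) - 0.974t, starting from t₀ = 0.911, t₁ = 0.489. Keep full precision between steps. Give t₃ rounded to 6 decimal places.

0.751368

f(t_0) = -0.274358, f(t_1) = 0.406517
t_2 = 0.489000 - (0.406517)·(0.489000 - 0.911000)/(0.406517 - (-0.274358)) = 0.740955; f(t_2) = 0.016133
t_3 = 0.740955 - (0.016133)·(0.740955 - 0.489000)/(0.016133 - (0.406517)) = 0.751368; f(t_3) = -0.001077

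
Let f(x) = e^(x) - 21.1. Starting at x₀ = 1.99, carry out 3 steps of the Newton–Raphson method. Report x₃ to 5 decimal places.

3.08107

f'(x) = e^(x)
x_0 = 1.990000: f = -13.784466, f' = 7.315534 → x_1 = 1.990000 - (-13.784466)/(7.315534) = 3.874273
x_1 = 3.874273: f = 27.047705, f' = 48.147705 → x_2 = 3.874273 - (27.047705)/(48.147705) = 3.312508
x_2 = 3.312508: f = 6.353901, f' = 27.453901 → x_3 = 3.312508 - (6.353901)/(27.453901) = 3.081069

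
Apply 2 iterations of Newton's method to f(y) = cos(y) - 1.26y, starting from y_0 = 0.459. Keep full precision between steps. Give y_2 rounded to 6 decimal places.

f'(y) = -sin(y) - 1.26
y_0 = 0.459000: f = 0.318156, f' = -1.703052 → y_1 = 0.459000 - (0.318156)/(-1.703052) = 0.645815
y_1 = 0.645815: f = -0.015118, f' = -1.861850 → y_2 = 0.645815 - (-0.015118)/(-1.861850) = 0.637695

0.637695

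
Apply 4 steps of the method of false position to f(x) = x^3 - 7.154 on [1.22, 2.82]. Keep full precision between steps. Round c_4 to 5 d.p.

1.91308

f(1.220000) = -5.338152, f(2.820000) = 15.271768
step 1: c = 1.634414, f(c) = -2.787973 < 0 → new bracket [1.634414, 2.820000]
step 2: c = 1.817439, f(c) = -1.150845 < 0 → new bracket [1.817439, 2.820000]
step 3: c = 1.887695, f(c) = -0.427398 < 0 → new bracket [1.887695, 2.820000]
step 4: c = 1.913077, f(c) = -0.152403 < 0 → new bracket [1.913077, 2.820000]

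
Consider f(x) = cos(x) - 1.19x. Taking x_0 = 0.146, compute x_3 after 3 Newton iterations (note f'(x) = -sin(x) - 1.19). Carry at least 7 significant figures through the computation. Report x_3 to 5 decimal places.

0.66255

x_0 = 0.146000: f = 0.815621, f' = -1.335482 → x_1 = 0.146000 - (0.815621)/(-1.335482) = 0.756732
x_1 = 0.756732: f = -0.173427, f' = -1.876549 → x_2 = 0.756732 - (-0.173427)/(-1.876549) = 0.664314
x_2 = 0.664314: f = -0.003193, f' = -1.806519 → x_3 = 0.664314 - (-0.003193)/(-1.806519) = 0.662546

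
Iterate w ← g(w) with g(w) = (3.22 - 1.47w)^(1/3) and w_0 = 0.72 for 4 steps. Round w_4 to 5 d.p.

w_1 = g(0.720000) = 1.292980
w_2 = g(1.292980) = 1.096773
w_3 = g(1.096773) = 1.171491
w_4 = g(1.171491) = 1.144182

1.14418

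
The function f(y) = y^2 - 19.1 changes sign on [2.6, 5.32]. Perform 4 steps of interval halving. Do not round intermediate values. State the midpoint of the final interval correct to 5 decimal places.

f(2.600000) = -12.340000, f(5.320000) = 9.202400 (opposite signs)
step 1: m = 3.960000, f(m) = -3.418400 < 0 → root in [3.960000, 5.320000]
step 2: m = 4.640000, f(m) = 2.429600 > 0 → root in [3.960000, 4.640000]
step 3: m = 4.300000, f(m) = -0.610000 < 0 → root in [4.300000, 4.640000]
step 4: m = 4.470000, f(m) = 0.880900 > 0 → root in [4.300000, 4.470000]
Midpoint of [4.300000, 4.470000] = 4.385000

4.38500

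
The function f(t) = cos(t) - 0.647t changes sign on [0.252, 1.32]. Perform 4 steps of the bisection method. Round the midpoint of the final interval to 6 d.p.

0.952875

f(0.252000) = 0.805372, f(1.320000) = -0.605865 (opposite signs)
step 1: m = 0.786000, f(m) = 0.198139 > 0 → root in [0.786000, 1.320000]
step 2: m = 1.053000, f(m) = -0.186324 < 0 → root in [0.786000, 1.053000]
step 3: m = 0.919500, f(m) = 0.011301 > 0 → root in [0.919500, 1.053000]
step 4: m = 0.986250, f(m) = -0.086283 < 0 → root in [0.919500, 0.986250]
Midpoint of [0.919500, 0.986250] = 0.952875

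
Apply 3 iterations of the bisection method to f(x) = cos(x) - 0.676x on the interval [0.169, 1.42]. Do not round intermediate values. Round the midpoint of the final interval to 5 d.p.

0.87269

f(0.169000) = 0.871509, f(1.420000) = -0.809695 (opposite signs)
step 1: m = 0.794500, f(m) = 0.163560 > 0 → root in [0.794500, 1.420000]
step 2: m = 1.107250, f(m) = -0.301378 < 0 → root in [0.794500, 1.107250]
step 3: m = 0.950875, f(m) = -0.061820 < 0 → root in [0.794500, 0.950875]
Midpoint of [0.794500, 0.950875] = 0.872688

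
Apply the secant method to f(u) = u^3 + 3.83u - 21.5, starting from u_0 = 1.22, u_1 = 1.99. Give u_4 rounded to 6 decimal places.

2.325097

f(u_0) = -15.011552, f(u_1) = -5.997701
u_2 = 1.990000 - (-5.997701)·(1.990000 - 1.220000)/(-5.997701 - (-15.011552)) = 2.502348; f(u_2) = 3.753062
u_3 = 2.502348 - (3.753062)·(2.502348 - 1.990000)/(3.753062 - (-5.997701)) = 2.305146; f(u_3) = -0.422447
u_4 = 2.305146 - (-0.422447)·(2.305146 - 2.502348)/(-0.422447 - (3.753062)) = 2.325097; f(u_4) = -0.025224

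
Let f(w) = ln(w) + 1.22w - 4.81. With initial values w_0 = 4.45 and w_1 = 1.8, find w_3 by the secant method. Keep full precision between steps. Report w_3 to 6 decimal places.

f(w_0) = 2.111904, f(w_1) = -2.026213
w_2 = 1.800000 - (-2.026213)·(1.800000 - 4.450000)/(-2.026213 - (2.111904)) = 3.097562; f(w_2) = 0.099642
w_3 = 3.097562 - (0.099642)·(3.097562 - 1.800000)/(0.099642 - (-2.026213)) = 3.036744; f(w_3) = 0.005613

3.036744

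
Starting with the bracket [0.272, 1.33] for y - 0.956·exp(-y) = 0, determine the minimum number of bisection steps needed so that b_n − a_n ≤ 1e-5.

17

Initial width b − a = 1.33 − 0.272 = 1.058000.
After n steps the width is (b−a)/2^n; need (b−a)/2^n ≤ 1e-5.
So n ≥ log₂(1.058000/1e-5) = log₂(105800.0000) ≈ 16.6910.
Hence n = 17.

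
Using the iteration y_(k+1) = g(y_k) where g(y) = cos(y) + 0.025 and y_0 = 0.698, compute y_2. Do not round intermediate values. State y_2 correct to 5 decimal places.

y_1 = g(0.698000) = 0.791129
y_2 = g(0.791129) = 0.728043

0.72804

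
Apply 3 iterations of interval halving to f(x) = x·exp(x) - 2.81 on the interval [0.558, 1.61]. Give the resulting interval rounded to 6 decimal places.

[0.952500, 1.084000]

f(0.558000) = -1.835077, f(1.610000) = 5.244526 (opposite signs)
step 1: m = 1.084000, f(m) = 0.394826 > 0 → root in [0.558000, 1.084000]
step 2: m = 0.821000, f(m) = -0.944055 < 0 → root in [0.821000, 1.084000]
step 3: m = 0.952500, f(m) = -0.340947 < 0 → root in [0.952500, 1.084000]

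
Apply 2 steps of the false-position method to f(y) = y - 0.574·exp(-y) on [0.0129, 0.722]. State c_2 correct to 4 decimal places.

False-position update: c = (a·f(b) − b·f(a))/(f(b) − f(a)); replace the endpoint whose sign matches f(c).
f(0.012900) = -0.553743, f(0.722000) = 0.443162
step 1: c = 0.406778, f(c) = 0.024613 > 0 → new bracket [0.012900, 0.406778]
step 2: c = 0.390016, f(c) = 0.001391 > 0 → new bracket [0.012900, 0.390016]

0.3900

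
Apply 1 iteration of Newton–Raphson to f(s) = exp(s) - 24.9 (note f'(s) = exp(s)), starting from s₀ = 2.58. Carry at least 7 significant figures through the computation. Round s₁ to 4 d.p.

3.4668

Newton update: s ← s − f(s)/f'(s).
s_0 = 2.580000: f = -11.702862, f' = 13.197138 → s_1 = 2.580000 - (-11.702862)/(13.197138) = 3.466773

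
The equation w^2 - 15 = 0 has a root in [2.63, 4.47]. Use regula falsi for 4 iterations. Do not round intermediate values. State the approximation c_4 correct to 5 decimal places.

3.87294

False-position update: c = (a·f(b) − b·f(a))/(f(b) − f(a)); replace the endpoint whose sign matches f(c).
f(2.630000) = -8.083100, f(4.470000) = 4.980900
step 1: c = 3.768465, f(c) = -0.798673 < 0 → new bracket [3.768465, 4.470000]
step 2: c = 3.865409, f(c) = -0.058612 < 0 → new bracket [3.865409, 4.470000]
step 3: c = 3.872441, f(c) = -0.004202 < 0 → new bracket [3.872441, 4.470000]
step 4: c = 3.872945, f(c) = -0.000301 < 0 → new bracket [3.872945, 4.470000]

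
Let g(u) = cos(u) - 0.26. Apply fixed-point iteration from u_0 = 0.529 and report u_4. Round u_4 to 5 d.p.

0.57348

u_1 = g(0.529000) = 0.603312
u_2 = g(0.603312) = 0.563461
u_3 = g(0.563461) = 0.585412
u_4 = g(0.585412) = 0.573485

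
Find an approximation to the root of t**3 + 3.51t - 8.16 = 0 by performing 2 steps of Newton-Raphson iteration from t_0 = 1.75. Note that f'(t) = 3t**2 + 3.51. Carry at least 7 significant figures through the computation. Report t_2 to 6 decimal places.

t_0 = 1.750000: f = 3.341875, f' = 12.697500 → t_1 = 1.750000 - (3.341875)/(12.697500) = 1.486808
t_1 = 1.486808: f = 0.345435, f' = 10.141798 → t_2 = 1.486808 - (0.345435)/(10.141798) = 1.452748

1.452748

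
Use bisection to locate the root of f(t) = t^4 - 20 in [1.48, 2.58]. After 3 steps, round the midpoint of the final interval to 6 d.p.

2.098750

f(1.480000) = -15.202148, f(2.580000) = 24.307661 (opposite signs)
step 1: m = 2.030000, f(m) = -3.018183 < 0 → root in [2.030000, 2.580000]
step 2: m = 2.305000, f(m) = 8.228235 > 0 → root in [2.030000, 2.305000]
step 3: m = 2.167500, f(m) = 2.071733 > 0 → root in [2.030000, 2.167500]
Midpoint of [2.030000, 2.167500] = 2.098750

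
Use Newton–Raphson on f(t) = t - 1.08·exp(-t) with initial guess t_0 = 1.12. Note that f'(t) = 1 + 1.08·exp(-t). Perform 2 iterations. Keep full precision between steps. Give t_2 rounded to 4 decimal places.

Newton update: t ← t − f(t)/f'(t).
t_0 = 1.120000: f = 0.767618, f' = 1.352382 → t_1 = 1.120000 - (0.767618)/(1.352382) = 0.552396
t_1 = 0.552396: f = -0.069219, f' = 1.621615 → t_2 = 0.552396 - (-0.069219)/(1.621615) = 0.595081

0.5951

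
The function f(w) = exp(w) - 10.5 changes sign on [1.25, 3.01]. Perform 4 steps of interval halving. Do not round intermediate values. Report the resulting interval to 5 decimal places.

f(1.250000) = -7.009657, f(3.010000) = 9.787400 (opposite signs)
step 1: m = 2.130000, f(m) = -2.085133 < 0 → root in [2.130000, 3.010000]
step 2: m = 2.570000, f(m) = 2.565824 > 0 → root in [2.130000, 2.570000]
step 3: m = 2.350000, f(m) = -0.014430 < 0 → root in [2.350000, 2.570000]
step 4: m = 2.460000, f(m) = 1.204812 > 0 → root in [2.350000, 2.460000]

[2.35000, 2.46000]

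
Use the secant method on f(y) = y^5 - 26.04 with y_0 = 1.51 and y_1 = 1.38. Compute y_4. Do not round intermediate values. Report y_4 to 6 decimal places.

1.830933

f(y_0) = -18.189727, f(y_1) = -21.035100
y_2 = 1.380000 - (-21.035100)·(1.380000 - 1.510000)/(-21.035100 - (-18.189727)) = 2.341056; f(y_2) = 44.276832
y_3 = 2.341056 - (44.276832)·(2.341056 - 1.380000)/(44.276832 - (-21.035100)) = 1.689529; f(y_3) = -12.273364
y_4 = 1.689529 - (-12.273364)·(1.689529 - 2.341056)/(-12.273364 - (44.276832)) = 1.830933; f(y_4) = -5.463945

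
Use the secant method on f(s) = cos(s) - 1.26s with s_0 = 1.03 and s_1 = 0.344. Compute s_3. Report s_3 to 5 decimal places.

f(s_0) = -0.782981, f(s_1) = 0.507973
s_2 = 0.344000 - (0.507973)·(0.344000 - 1.030000)/(0.507973 - (-0.782981)) = 0.613932; f(s_2) = 0.043835
s_3 = 0.613932 - (0.043835)·(0.613932 - 0.344000)/(0.043835 - (0.507973)) = 0.639425; f(s_3) = -0.003237

0.63943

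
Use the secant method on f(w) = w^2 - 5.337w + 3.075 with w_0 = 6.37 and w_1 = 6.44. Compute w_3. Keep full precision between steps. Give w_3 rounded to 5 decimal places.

Secant update: w_(k+1) = w_k − f(w_k)·(w_k − w_(k-1))/(f(w_k) − f(w_(k-1))).
f(w_0) = 9.655210, f(w_1) = 10.178320
w_2 = 6.440000 - (10.178320)·(6.440000 - 6.370000)/(10.178320 - (9.655210)) = 5.077987; f(w_2) = 1.759737
w_3 = 5.077987 - (1.759737)·(5.077987 - 6.440000)/(1.759737 - (10.178320)) = 4.793286; f(w_3) = 0.468822

4.79329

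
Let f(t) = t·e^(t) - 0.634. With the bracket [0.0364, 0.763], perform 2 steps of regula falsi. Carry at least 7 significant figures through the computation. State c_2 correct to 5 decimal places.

0.38816

False-position update: c = (a·f(b) − b·f(a))/(f(b) − f(a)); replace the endpoint whose sign matches f(c).
f(0.036400) = -0.596251, f(0.763000) = 1.002407
step 1: c = 0.307400, f(c) = -0.215972 < 0 → new bracket [0.307400, 0.763000]
step 2: c = 0.388160, f(c) = -0.061749 < 0 → new bracket [0.388160, 0.763000]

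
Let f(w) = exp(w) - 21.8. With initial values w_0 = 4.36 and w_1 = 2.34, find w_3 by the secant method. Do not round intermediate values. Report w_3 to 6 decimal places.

3.263614

Secant update: w_(k+1) = w_k − f(w_k)·(w_k − w_(k-1))/(f(w_k) − f(w_(k-1))).
f(w_0) = 56.457134, f(w_1) = -11.418763
w_2 = 2.340000 - (-11.418763)·(2.340000 - 4.360000)/(-11.418763 - (56.457134)) = 2.679825; f(w_2) = -7.217464
w_3 = 2.679825 - (-7.217464)·(2.679825 - 2.340000)/(-7.217464 - (-11.418763)) = 3.263614; f(w_3) = 4.343840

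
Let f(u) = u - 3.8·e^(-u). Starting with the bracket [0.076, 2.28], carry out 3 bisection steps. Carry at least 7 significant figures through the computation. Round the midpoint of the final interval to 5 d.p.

f(0.076000) = -3.445902, f(2.280000) = 1.891320 (opposite signs)
step 1: m = 1.178000, f(m) = 0.008003 > 0 → root in [0.076000, 1.178000]
step 2: m = 0.627000, f(m) = -1.402930 < 0 → root in [0.627000, 1.178000]
step 3: m = 0.902500, f(m) = -0.638607 < 0 → root in [0.902500, 1.178000]
Midpoint of [0.902500, 1.178000] = 1.040250

1.04025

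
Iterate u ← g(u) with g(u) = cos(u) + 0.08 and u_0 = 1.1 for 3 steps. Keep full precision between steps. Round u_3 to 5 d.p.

u_1 = g(1.100000) = 0.533596
u_2 = g(0.533596) = 0.940984
u_3 = g(0.940984) = 0.668993

0.66899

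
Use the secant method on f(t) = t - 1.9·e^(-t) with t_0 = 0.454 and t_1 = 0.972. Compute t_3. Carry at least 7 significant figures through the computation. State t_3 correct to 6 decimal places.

Secant update: t_(k+1) = t_k − f(t_k)·(t_k − t_(k-1))/(f(t_k) − f(t_(k-1))).
f(t_0) = -0.752657, f(t_1) = 0.253181
t_2 = 0.972000 - (0.253181)·(0.972000 - 0.454000)/(0.253181 - (-0.752657)) = 0.841613; f(t_2) = 0.022686
t_3 = 0.841613 - (0.022686)·(0.841613 - 0.972000)/(0.022686 - (0.253181)) = 0.828781; f(t_3) = -0.000724

0.828781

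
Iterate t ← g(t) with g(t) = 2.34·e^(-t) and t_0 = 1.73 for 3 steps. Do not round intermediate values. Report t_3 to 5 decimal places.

0.49893

t_1 = g(1.730000) = 0.414846
t_2 = g(0.414846) = 1.545435
t_3 = g(1.545435) = 0.498933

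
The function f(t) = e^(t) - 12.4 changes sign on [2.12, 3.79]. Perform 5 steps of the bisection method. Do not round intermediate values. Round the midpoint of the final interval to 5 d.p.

2.51141

f(2.120000) = -4.068863, f(3.790000) = 31.856400 (opposite signs)
step 1: m = 2.955000, f(m) = 6.801723 > 0 → root in [2.120000, 2.955000]
step 2: m = 2.537500, f(m) = 0.248011 > 0 → root in [2.120000, 2.537500]
step 3: m = 2.328750, f(m) = -2.134898 < 0 → root in [2.328750, 2.537500]
step 4: m = 2.433125, f(m) = -1.005566 < 0 → root in [2.433125, 2.537500]
step 5: m = 2.485313, f(m) = -0.395129 < 0 → root in [2.485313, 2.537500]
Midpoint of [2.485313, 2.537500] = 2.511406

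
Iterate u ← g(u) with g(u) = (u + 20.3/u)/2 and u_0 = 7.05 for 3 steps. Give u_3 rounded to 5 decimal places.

u_1 = g(7.050000) = 4.964716
u_2 = g(4.964716) = 4.526785
u_3 = g(4.526785) = 4.505602

4.50560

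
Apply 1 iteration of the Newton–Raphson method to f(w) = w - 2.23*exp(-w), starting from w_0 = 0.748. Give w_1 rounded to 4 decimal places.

f'(w) = 1 + 2.23*exp(-w)
w_0 = 0.748000: f = -0.307486, f' = 2.055486 → w_1 = 0.748000 - (-0.307486)/(2.055486) = 0.897593

0.8976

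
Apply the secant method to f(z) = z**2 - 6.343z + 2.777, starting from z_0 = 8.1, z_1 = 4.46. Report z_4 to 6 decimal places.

5.849580

Secant update: z_(k+1) = z_k − f(z_k)·(z_k − z_(k-1))/(f(z_k) − f(z_(k-1))).
f(z_0) = 17.008700, f(z_1) = -5.621180
z_2 = 4.460000 - (-5.621180)·(4.460000 - 8.100000)/(-5.621180 - (17.008700)) = 5.364163; f(z_2) = -2.473642
z_3 = 5.364163 - (-2.473642)·(5.364163 - 4.460000)/(-2.473642 - (-5.621180)) = 6.074742; f(z_3) = 1.147402
z_4 = 6.074742 - (1.147402)·(6.074742 - 5.364163)/(1.147402 - (-2.473642)) = 5.849580; f(z_4) = -0.109297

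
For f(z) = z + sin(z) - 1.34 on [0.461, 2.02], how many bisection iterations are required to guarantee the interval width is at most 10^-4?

Initial width b − a = 2.02 − 0.461 = 1.559000.
After n steps the width is (b−a)/2^n; need (b−a)/2^n ≤ 10^-4.
So n ≥ log₂(1.559000/10^-4) = log₂(15590.0000) ≈ 13.9283.
Hence n = 14.

14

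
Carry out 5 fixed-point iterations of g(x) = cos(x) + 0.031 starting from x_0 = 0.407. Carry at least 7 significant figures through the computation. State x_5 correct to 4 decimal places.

0.8010

x_1 = g(0.407000) = 0.949313
x_2 = g(0.949313) = 0.613242
x_3 = g(0.613242) = 0.848786
x_4 = g(0.848786) = 0.691894
x_5 = g(0.691894) = 0.801039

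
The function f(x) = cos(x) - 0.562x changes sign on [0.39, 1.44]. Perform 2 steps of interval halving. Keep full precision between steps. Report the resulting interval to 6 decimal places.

f(0.390000) = 0.705729, f(1.440000) = -0.678856 (opposite signs)
step 1: m = 0.915000, f(m) = 0.095561 > 0 → root in [0.915000, 1.440000]
step 2: m = 1.177500, f(m) = -0.278520 < 0 → root in [0.915000, 1.177500]

[0.915000, 1.177500]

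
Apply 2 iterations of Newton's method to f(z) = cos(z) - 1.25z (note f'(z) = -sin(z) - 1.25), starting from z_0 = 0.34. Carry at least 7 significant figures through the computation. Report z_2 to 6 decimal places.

Newton update: z ← z − f(z)/f'(z).
z_0 = 0.340000: f = 0.517755, f' = -1.583487 → z_1 = 0.340000 - (0.517755)/(-1.583487) = 0.666971
z_1 = 0.666971: f = -0.048015, f' = -1.868609 → z_2 = 0.666971 - (-0.048015)/(-1.868609) = 0.641276

0.641276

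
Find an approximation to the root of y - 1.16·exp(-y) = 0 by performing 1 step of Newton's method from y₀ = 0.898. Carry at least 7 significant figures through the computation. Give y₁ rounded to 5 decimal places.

0.60909

f'(y) = 1 + 1.16·exp(-y)
y_0 = 0.898000: f = 0.425435, f' = 1.472565 → y_1 = 0.898000 - (0.425435)/(1.472565) = 0.609093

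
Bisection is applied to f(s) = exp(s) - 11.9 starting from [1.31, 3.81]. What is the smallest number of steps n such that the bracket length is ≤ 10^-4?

15

Initial width b − a = 3.81 − 1.31 = 2.500000.
After n steps the width is (b−a)/2^n; need (b−a)/2^n ≤ 10^-4.
So n ≥ log₂(2.500000/10^-4) = log₂(25000.0000) ≈ 14.6096.
Hence n = 15.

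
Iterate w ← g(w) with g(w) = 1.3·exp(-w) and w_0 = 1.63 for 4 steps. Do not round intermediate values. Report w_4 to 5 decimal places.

0.80879

w_1 = g(1.630000) = 0.254708
w_2 = g(0.254708) = 1.007685
w_3 = g(1.007685) = 0.474582
w_4 = g(0.474582) = 0.808789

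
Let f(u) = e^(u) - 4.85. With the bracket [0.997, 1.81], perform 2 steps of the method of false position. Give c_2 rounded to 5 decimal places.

1.57108

False-position update: c = (a·f(b) − b·f(a))/(f(b) − f(a)); replace the endpoint whose sign matches f(c).
f(0.997000) = -2.139861, f(1.810000) = 1.260447
step 1: c = 1.508632, f(c) = -0.329457 < 0 → new bracket [1.508632, 1.810000]
step 2: c = 1.571081, f(c) = -0.038153 < 0 → new bracket [1.571081, 1.810000]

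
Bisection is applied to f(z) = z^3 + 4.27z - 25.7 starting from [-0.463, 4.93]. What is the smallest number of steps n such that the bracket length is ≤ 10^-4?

Initial width b − a = 4.93 − -0.463 = 5.393000.
After n steps the width is (b−a)/2^n; need (b−a)/2^n ≤ 10^-4.
So n ≥ log₂(5.393000/10^-4) = log₂(53930.0000) ≈ 15.7188.
Hence n = 16.

16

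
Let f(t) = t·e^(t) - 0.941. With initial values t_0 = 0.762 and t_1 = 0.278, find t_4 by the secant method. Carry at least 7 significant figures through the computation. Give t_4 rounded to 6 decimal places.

f(t_0) = 0.691628, f(t_1) = -0.573905
t_2 = 0.278000 - (-0.573905)·(0.278000 - 0.762000)/(-0.573905 - (0.691628)) = 0.497488; f(t_2) = -0.122838
t_3 = 0.497488 - (-0.122838)·(0.497488 - 0.278000)/(-0.122838 - (-0.573905)) = 0.557261; f(t_3) = 0.031913
t_4 = 0.557261 - (0.031913)·(0.557261 - 0.497488)/(0.031913 - (-0.122838)) = 0.544935; f(t_4) = -0.001263

0.544935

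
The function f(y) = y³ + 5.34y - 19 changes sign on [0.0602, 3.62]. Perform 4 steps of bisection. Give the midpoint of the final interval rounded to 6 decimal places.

1.951344

f(0.060200) = -18.678314, f(3.620000) = 47.768728 (opposite signs)
step 1: m = 1.840100, f(m) = -2.943346 < 0 → root in [1.840100, 3.620000]
step 2: m = 2.730050, f(m) = 15.926002 > 0 → root in [1.840100, 2.730050]
step 3: m = 2.285075, f(m) = 5.133974 > 0 → root in [1.840100, 2.285075]
step 4: m = 2.062588, f(m) = 0.789016 > 0 → root in [1.840100, 2.062588]
Midpoint of [1.840100, 2.062588] = 1.951344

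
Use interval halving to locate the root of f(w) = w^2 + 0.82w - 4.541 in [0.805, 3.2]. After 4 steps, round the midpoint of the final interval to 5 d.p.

f(0.805000) = -3.232875, f(3.200000) = 8.323000 (opposite signs)
step 1: m = 2.002500, f(m) = 1.111056 > 0 → root in [0.805000, 2.002500]
step 2: m = 1.403750, f(m) = -1.419411 < 0 → root in [1.403750, 2.002500]
step 3: m = 1.703125, f(m) = -0.243803 < 0 → root in [1.703125, 2.002500]
step 4: m = 1.852812, f(m) = 0.411220 > 0 → root in [1.703125, 1.852812]
Midpoint of [1.703125, 1.852812] = 1.777969

1.77797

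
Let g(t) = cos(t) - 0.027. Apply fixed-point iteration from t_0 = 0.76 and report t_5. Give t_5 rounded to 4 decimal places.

t_1 = g(0.760000) = 0.697836
t_2 = g(0.697836) = 0.739234
t_3 = g(0.739234) = 0.711985
t_4 = g(0.711985) = 0.730067
t_5 = g(0.730067) = 0.718130

0.7181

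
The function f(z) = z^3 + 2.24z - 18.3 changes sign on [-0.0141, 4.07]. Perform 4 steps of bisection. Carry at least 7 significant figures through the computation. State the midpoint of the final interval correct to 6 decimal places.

f(-0.014100) = -18.331587, f(4.070000) = 58.235943 (opposite signs)
step 1: m = 2.027950, f(m) = -5.417283 < 0 → root in [2.027950, 4.070000]
step 2: m = 3.048975, f(m) = 16.873733 > 0 → root in [2.027950, 3.048975]
step 3: m = 2.538463, f(m) = 3.743480 > 0 → root in [2.027950, 2.538463]
step 4: m = 2.283206, f(m) = -1.283194 < 0 → root in [2.283206, 2.538463]
Midpoint of [2.283206, 2.538463] = 2.410834

2.410834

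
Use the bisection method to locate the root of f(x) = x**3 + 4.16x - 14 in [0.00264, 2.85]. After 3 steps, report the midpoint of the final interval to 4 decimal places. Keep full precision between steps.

1.9602

f(0.002640) = -13.989018, f(2.850000) = 21.005125 (opposite signs)
step 1: m = 1.426320, f(m) = -5.164819 < 0 → root in [1.426320, 2.850000]
step 2: m = 2.138160, f(m) = 4.669832 > 0 → root in [1.426320, 2.138160]
step 3: m = 1.782240, f(m) = -0.924811 < 0 → root in [1.782240, 2.138160]
Midpoint of [1.782240, 2.138160] = 1.960200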